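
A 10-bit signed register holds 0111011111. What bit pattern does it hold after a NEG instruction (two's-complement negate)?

1000100001

Invert: 1000100000. Add 1: 1000100001.
Check: 0111011111 = 479, 1000100001 = -479.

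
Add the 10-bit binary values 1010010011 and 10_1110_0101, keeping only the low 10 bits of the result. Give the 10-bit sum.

  1010010011
+ 1011100101
= 0101111000  (discard carry-out 1)

0101111000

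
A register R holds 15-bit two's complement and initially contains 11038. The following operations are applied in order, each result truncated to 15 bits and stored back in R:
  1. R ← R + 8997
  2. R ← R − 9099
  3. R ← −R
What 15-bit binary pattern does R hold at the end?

101010101001000

Start: R = 11038 = 010101100011110.
R = 11038 + 8997 = 20035; wraps to -12733 = 100111001000011
R = -12733 − 9099 = -21832; wraps to 10936 = 010101010111000
R = −(10936) = -10936 = 101010101001000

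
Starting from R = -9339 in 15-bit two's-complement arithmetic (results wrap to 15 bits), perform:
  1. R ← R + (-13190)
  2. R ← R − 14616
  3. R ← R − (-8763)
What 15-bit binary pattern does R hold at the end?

001000100100010

Start: R = -9339 = 101101110000101.
R = -9339 + (-13190) = -22529; wraps to 10239 = 010011111111111
R = 10239 − 14616 = -4377 = 110111011100111
R = -4377 − (-8763) = 4386 = 001000100100010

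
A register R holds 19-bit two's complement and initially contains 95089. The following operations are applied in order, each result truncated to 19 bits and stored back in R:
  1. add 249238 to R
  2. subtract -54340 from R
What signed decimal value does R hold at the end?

-125621

Start: R = 95089 = 0010111001101110001.
R = 95089 + 249238 = 344327; wraps to -179961 = 1010100000100000111
R = -179961 − (-54340) = -125621 = 1100001010101001011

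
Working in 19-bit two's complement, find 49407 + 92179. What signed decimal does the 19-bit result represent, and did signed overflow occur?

49407 → 0001100000011111111
92179 → 0010110100000010011
  0001100000011111111
+ 0010110100000010011
= 0100010100100010010
Result 0100010100100010010: MSB = 0 → value 141586.
Both addends are non-negative and so is the stored result: no signed overflow.

141586; no overflow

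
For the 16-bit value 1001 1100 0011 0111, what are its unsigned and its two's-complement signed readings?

unsigned = 39991, signed = -25545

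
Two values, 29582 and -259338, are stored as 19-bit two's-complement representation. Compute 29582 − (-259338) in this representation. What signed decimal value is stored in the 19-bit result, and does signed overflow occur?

-235368; overflow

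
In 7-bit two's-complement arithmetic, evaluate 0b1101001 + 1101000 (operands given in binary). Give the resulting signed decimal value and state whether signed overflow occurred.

0b1101001 → 1101001 = -23 (signed)
1101000 = -24 (signed)
  1101001
+ 1101000
= 1010001  (discard carry-out 1)
Result 1010001: MSB = 1 → 81 − 128 = -47.
Both addends are negative and so is the stored result: no signed overflow.

-47; no overflow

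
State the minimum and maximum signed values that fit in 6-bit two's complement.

Minimum: −2^5 = -32.
Maximum: 2^5 − 1 = 31.

min = -32, max = 31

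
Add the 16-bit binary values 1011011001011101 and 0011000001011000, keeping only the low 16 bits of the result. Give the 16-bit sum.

1110011010110101

  1011011001011101
+ 0011000001011000
= 1110011010110101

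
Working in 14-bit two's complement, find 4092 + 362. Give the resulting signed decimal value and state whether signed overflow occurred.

4454; no overflow

4092 → 00111111111100
362 → 00000101101010
  00111111111100
+ 00000101101010
= 01000101100110
Result 01000101100110: MSB = 0 → value 4454.
Both addends are non-negative and so is the stored result: no signed overflow.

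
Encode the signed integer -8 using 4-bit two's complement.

|-8| = 8 = 1000 in 4 bits.
Invert the bits: 0111. Add 1: 1000.

1000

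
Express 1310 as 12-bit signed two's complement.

1310 is non-negative, so write it directly in 12 bits: 010100011110.

010100011110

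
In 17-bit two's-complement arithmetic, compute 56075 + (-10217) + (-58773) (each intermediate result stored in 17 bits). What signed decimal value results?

-12915

56075 + (-10217) = 45858 (01011001100100010)
45858 + (-58773) = -12915 (11100110110001101)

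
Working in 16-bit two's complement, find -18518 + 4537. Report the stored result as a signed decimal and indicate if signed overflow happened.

-13981; no overflow

-18518 → 1011011110101010
4537 → 0001000110111001
  1011011110101010
+ 0001000110111001
= 1100100101100011
Result 1100100101100011: MSB = 1 → 51555 − 65536 = -13981.
Addends have opposite signs, so signed overflow cannot occur.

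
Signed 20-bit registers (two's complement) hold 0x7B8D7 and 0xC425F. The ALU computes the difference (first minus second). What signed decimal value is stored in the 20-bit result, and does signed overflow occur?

-297352; overflow

0x7B8D7 = 01111011100011010111 = 506071 (signed)
0xC425F = 11000100001001011111 = -245153 (signed)
Subtract via negate-and-add: invert 11000100001001011111 + 1 = 00111011110110100001 (i.e. 245153).
  01111011100011010111
+ 00111011110110100001
= 10110111011001111000
Result 10110111011001111000: MSB = 1 → 751224 − 1048576 = -297352.
Both addends (after negating the subtrahend) are non-negative but the stored result is negative: signed overflow. The true value 506071 − (-245153) = 751224 lies outside [-524288, 524287].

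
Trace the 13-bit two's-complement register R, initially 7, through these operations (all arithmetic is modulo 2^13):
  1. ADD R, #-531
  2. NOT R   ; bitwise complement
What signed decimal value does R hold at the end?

523

Start: R = 7 = 0000000000111.
R = 7 + (-531) = -524 = 1110111110100
R = NOT 1110111110100 = 0001000001011 = 523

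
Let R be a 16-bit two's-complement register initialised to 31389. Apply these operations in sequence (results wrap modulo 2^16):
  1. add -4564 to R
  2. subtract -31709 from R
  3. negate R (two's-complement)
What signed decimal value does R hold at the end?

7002

Start: R = 31389 = 0111101010011101.
R = 31389 + (-4564) = 26825 = 0110100011001001
R = 26825 − (-31709) = 58534; wraps to -7002 = 1110010010100110
R = −(-7002) = 7002 = 0001101101011010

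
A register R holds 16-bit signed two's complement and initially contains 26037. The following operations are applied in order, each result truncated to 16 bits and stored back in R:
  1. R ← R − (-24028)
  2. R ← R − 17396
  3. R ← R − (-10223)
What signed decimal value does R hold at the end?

-22644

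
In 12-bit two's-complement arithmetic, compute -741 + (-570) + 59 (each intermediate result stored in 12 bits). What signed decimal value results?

-1252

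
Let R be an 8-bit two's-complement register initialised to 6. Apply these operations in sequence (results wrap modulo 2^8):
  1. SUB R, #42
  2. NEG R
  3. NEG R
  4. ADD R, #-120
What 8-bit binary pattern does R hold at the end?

01100100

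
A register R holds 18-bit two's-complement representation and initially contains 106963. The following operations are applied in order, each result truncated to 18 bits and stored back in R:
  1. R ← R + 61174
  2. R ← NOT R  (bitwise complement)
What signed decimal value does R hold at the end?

94006

Start: R = 106963 = 011010000111010011.
R = 106963 + 61174 = 168137; wraps to -94007 = 101001000011001001
R = NOT 101001000011001001 = 010110111100110110 = 94006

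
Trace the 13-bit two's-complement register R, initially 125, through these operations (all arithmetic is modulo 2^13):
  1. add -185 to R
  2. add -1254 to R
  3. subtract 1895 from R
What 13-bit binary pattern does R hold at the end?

1001101110111

Start: R = 125 = 0000001111101.
R = 125 + (-185) = -60 = 1111111000100
R = -60 + (-1254) = -1314 = 1101011011110
R = -1314 − 1895 = -3209 = 1001101110111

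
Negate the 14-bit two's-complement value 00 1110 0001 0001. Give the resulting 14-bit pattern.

Invert: 11000111101110. Add 1: 11000111101111.
Check: 00111000010001 = 3601, 11000111101111 = -3601.

11000111101111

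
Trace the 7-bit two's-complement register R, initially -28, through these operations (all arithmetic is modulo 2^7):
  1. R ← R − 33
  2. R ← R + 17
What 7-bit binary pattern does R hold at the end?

1010100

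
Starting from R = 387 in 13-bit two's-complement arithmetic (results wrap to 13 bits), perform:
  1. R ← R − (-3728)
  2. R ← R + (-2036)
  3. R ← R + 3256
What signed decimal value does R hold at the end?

-2857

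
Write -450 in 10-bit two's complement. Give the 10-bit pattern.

|-450| = 450 = 0111000010 in 10 bits.
Invert the bits: 1000111101. Add 1: 1000111110.
Check: 1000111110 reads as 574 − 1024 = -450.

1000111110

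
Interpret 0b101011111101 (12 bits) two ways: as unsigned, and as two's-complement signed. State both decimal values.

unsigned = 2813, signed = -1283

Unsigned: 101011111101 = 2813.
Signed: MSB=1 → 2813 − 4096 = -1283.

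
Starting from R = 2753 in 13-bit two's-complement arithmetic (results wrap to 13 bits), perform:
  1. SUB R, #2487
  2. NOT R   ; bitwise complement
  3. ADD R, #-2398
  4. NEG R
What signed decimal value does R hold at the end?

Start: R = 2753 = 0101011000001.
R = 2753 − 2487 = 266 = 0000100001010
R = NOT 0000100001010 = 1111011110101 = -267
R = -267 + (-2398) = -2665 = 1010110010111
R = −(-2665) = 2665 = 0101001101001

2665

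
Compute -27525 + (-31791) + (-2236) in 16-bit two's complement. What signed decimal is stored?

3984

-27525 + (-31791) = -59316 → wraps to 6220 (0001100001001100)
6220 + (-2236) = 3984 (0000111110010000)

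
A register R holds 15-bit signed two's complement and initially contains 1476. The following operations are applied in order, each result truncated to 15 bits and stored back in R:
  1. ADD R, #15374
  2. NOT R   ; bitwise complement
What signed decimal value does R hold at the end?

Start: R = 1476 = 000010111000100.
R = 1476 + 15374 = 16850; wraps to -15918 = 100000111010010
R = NOT 100000111010010 = 011111000101101 = 15917

15917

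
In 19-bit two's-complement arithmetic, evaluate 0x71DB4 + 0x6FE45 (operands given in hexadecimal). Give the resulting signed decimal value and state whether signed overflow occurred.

-123911; no overflow

0x71DB4 = 1110001110110110100 = -57932 (signed)
0x6FE45 = 1101111111001000101 = -65979 (signed)
  1110001110110110100
+ 1101111111001000101
= 1100001101111111001  (discard carry-out 1)
Result 1100001101111111001: MSB = 1 → 400377 − 524288 = -123911.
Both addends are negative and so is the stored result: no signed overflow.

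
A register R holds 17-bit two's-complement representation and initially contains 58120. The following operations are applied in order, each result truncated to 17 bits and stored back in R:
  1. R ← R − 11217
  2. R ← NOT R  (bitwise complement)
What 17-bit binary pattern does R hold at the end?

10100100011001000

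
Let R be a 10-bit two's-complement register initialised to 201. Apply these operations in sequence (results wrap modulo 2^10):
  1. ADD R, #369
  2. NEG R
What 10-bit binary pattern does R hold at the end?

0111000110

Start: R = 201 = 0011001001.
R = 201 + 369 = 570; wraps to -454 = 1000111010
R = −(-454) = 454 = 0111000110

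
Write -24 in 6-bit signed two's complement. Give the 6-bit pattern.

|-24| = 24 = 011000 in 6 bits.
Invert the bits: 100111. Add 1: 101000.
Check: 101000 reads as 40 − 64 = -24.

101000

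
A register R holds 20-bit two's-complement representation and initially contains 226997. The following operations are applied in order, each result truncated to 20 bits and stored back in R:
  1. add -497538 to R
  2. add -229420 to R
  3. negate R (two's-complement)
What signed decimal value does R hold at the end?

Start: R = 226997 = 00110111011010110101.
R = 226997 + (-497538) = -270541 = 10111101111100110011
R = -270541 + (-229420) = -499961 = 10000101111100000111
R = −(-499961) = 499961 = 01111010000011111001

499961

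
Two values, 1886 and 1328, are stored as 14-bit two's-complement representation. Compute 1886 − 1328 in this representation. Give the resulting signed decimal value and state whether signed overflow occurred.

558; no overflow

1886 → 00011101011110
1328 → 00010100110000
Subtract via negate-and-add: invert 00010100110000 + 1 = 11101011010000 (i.e. -1328).
  00011101011110
+ 11101011010000
= 00001000101110  (discard carry-out 1)
Result 00001000101110: MSB = 0 → value 558.
Addends (after negating the subtrahend) have opposite signs, so signed overflow cannot occur.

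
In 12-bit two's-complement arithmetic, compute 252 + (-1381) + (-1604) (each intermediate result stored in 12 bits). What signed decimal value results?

1363

252 + (-1381) = -1129 (101110010111)
-1129 + (-1604) = -2733 → wraps to 1363 (010101010011)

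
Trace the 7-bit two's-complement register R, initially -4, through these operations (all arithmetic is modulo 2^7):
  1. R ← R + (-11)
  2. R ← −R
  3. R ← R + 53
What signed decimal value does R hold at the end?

-60

Start: R = -4 = 1111100.
R = -4 + (-11) = -15 = 1110001
R = −(-15) = 15 = 0001111
R = 15 + 53 = 68; wraps to -60 = 1000100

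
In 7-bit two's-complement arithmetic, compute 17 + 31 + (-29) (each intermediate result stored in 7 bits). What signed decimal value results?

19

17 + 31 = 48 (0110000)
48 + (-29) = 19 (0010011)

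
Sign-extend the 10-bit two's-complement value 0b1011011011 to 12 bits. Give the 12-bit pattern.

111011011011

MSB of 1011011011 is 1; replicate it into the new high bits.
11|1011011011 → 111011011011 (still -293).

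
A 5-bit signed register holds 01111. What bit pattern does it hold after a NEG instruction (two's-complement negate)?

Invert: 10000. Add 1: 10001.

10001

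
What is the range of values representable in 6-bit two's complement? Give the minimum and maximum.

min = -32, max = 31

Minimum: −2^5 = -32.
Maximum: 2^5 − 1 = 31.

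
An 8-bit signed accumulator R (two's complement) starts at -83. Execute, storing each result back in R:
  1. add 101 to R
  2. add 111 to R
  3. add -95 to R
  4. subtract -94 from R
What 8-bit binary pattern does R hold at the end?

10000000

Start: R = -83 = 10101101.
R = -83 + 101 = 18 = 00010010
R = 18 + 111 = 129; wraps to -127 = 10000001
R = -127 + (-95) = -222; wraps to 34 = 00100010
R = 34 − (-94) = 128; wraps to -128 = 10000000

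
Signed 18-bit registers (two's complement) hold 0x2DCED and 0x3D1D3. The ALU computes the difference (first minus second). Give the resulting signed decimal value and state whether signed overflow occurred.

-62694; no overflow

0x2DCED = 101101110011101101 = -74515 (signed)
0x3D1D3 = 111101000111010011 = -11821 (signed)
Subtract via negate-and-add: invert 111101000111010011 + 1 = 000010111000101101 (i.e. 11821).
  101101110011101101
+ 000010111000101101
= 110000101100011010
Result 110000101100011010: MSB = 1 → 199450 − 262144 = -62694.
Addends (after negating the subtrahend) have opposite signs, so signed overflow cannot occur.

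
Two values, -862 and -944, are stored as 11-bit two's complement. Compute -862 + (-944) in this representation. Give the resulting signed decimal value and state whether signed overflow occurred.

-862 → 10010100010
-944 → 10001010000
  10010100010
+ 10001010000
= 00011110010  (discard carry-out 1)
Result 00011110010: MSB = 0 → value 242.
Both addends are negative but the stored result is non-negative: signed overflow. The true value -862 + (-944) = -1806 lies outside [-1024, 1023].

242; overflow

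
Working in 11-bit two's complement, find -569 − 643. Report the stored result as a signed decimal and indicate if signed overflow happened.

836; overflow

-569 → 10111000111
643 → 01010000011
Subtract via negate-and-add: invert 01010000011 + 1 = 10101111101 (i.e. -643).
  10111000111
+ 10101111101
= 01101000100  (discard carry-out 1)
Result 01101000100: MSB = 0 → value 836.
Both addends (after negating the subtrahend) are negative but the stored result is non-negative: signed overflow. The true value -569 − 643 = -1212 lies outside [-1024, 1023].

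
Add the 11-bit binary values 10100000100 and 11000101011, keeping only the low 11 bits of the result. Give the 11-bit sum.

01100101111

  10100000100
+ 11000101011
= 01100101111  (discard carry-out 1)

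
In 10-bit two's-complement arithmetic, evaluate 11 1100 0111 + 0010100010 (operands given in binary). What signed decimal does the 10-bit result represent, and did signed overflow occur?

11 1100 0111 → 1111000111 = -57 (signed)
0010100010 = 162 (signed)
  1111000111
+ 0010100010
= 0001101001  (discard carry-out 1)
Result 0001101001: MSB = 0 → value 105.
Addends have opposite signs, so signed overflow cannot occur.

105; no overflow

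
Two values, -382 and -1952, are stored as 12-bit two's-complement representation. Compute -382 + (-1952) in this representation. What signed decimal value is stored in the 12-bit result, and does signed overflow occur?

-382 → 111010000010
-1952 → 100001100000
  111010000010
+ 100001100000
= 011011100010  (discard carry-out 1)
Result 011011100010: MSB = 0 → value 1762.
Both addends are negative but the stored result is non-negative: signed overflow. The true value -382 + (-1952) = -2334 lies outside [-2048, 2047].

1762; overflow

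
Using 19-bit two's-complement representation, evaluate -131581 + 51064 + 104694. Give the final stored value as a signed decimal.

24177

-131581 + 51064 = -80517 (1101100010101111011)
-80517 + 104694 = 24177 (0000101111001110001)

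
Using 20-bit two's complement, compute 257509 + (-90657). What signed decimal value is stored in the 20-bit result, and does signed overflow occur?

257509 → 00111110110111100101
-90657 → 11101001110111011111
  00111110110111100101
+ 11101001110111011111
= 00101000101111000100  (discard carry-out 1)
Result 00101000101111000100: MSB = 0 → value 166852.
Addends have opposite signs, so signed overflow cannot occur.

166852; no overflow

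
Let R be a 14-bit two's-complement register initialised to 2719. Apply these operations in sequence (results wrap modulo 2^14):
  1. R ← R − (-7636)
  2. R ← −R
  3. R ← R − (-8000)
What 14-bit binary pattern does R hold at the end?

11011011001101

Start: R = 2719 = 00101010011111.
R = 2719 − (-7636) = 10355; wraps to -6029 = 10100001110011
R = −(-6029) = 6029 = 01011110001101
R = 6029 − (-8000) = 14029; wraps to -2355 = 11011011001101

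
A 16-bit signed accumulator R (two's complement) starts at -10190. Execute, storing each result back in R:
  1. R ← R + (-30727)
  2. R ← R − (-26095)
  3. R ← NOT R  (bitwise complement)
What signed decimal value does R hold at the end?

14821

Start: R = -10190 = 1101100000110010.
R = -10190 + (-30727) = -40917; wraps to 24619 = 0110000000101011
R = 24619 − (-26095) = 50714; wraps to -14822 = 1100011000011010
R = NOT 1100011000011010 = 0011100111100101 = 14821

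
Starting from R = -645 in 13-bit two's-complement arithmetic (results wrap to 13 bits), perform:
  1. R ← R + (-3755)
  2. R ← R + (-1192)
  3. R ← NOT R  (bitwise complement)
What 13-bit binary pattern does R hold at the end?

1010111010111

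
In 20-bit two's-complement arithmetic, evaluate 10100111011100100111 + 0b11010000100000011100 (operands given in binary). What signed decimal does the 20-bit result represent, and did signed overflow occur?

10100111011100100111 = -362713 (signed)
0b11010000100000011100 → 11010000100000011100 = -194532 (signed)
  10100111011100100111
+ 11010000100000011100
= 01110111111101000011  (discard carry-out 1)
Result 01110111111101000011: MSB = 0 → value 491331.
Both addends are negative but the stored result is non-negative: signed overflow. The true value -362713 + (-194532) = -557245 lies outside [-524288, 524287].

491331; overflow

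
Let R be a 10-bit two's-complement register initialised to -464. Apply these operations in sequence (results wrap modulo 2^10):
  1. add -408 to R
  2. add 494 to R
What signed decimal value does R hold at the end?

Start: R = -464 = 1000110000.
R = -464 + (-408) = -872; wraps to 152 = 0010011000
R = 152 + 494 = 646; wraps to -378 = 1010000110

-378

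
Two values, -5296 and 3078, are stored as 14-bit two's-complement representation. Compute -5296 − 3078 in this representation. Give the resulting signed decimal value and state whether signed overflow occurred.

8010; overflow

-5296 → 10101101010000
3078 → 00110000000110
Subtract via negate-and-add: invert 00110000000110 + 1 = 11001111111010 (i.e. -3078).
  10101101010000
+ 11001111111010
= 01111101001010  (discard carry-out 1)
Result 01111101001010: MSB = 0 → value 8010.
Both addends (after negating the subtrahend) are negative but the stored result is non-negative: signed overflow. The true value -5296 − 3078 = -8374 lies outside [-8192, 8191].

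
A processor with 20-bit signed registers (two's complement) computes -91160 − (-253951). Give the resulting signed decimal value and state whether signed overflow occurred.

162791; no overflow

-91160 → 11101001101111101000
-253951 → 11000010000000000001
Subtract via negate-and-add: invert 11000010000000000001 + 1 = 00111101111111111111 (i.e. 253951).
  11101001101111101000
+ 00111101111111111111
= 00100111101111100111  (discard carry-out 1)
Result 00100111101111100111: MSB = 0 → value 162791.
Addends (after negating the subtrahend) have opposite signs, so signed overflow cannot occur.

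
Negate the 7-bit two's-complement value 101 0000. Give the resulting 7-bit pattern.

Invert: 0101111. Add 1: 0110000.
Check: 1010000 = -48, 0110000 = 48.

0110000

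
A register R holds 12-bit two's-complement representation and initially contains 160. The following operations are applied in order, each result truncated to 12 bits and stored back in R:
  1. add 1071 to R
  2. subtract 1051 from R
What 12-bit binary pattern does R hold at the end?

Start: R = 160 = 000010100000.
R = 160 + 1071 = 1231 = 010011001111
R = 1231 − 1051 = 180 = 000010110100

000010110100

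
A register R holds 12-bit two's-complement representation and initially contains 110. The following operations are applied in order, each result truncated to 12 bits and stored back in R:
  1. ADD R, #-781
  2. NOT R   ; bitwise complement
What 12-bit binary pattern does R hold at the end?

001010011110

Start: R = 110 = 000001101110.
R = 110 + (-781) = -671 = 110101100001
R = NOT 110101100001 = 001010011110 = 670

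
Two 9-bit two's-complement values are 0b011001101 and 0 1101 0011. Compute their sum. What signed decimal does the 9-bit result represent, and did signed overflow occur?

0b011001101 → 011001101 = 205 (signed)
0 1101 0011 → 011010011 = 211 (signed)
  011001101
+ 011010011
= 110100000
Result 110100000: MSB = 1 → 416 − 512 = -96.
Both addends are non-negative but the stored result is negative: signed overflow. The true value 205 + 211 = 416 lies outside [-256, 255].

-96; overflow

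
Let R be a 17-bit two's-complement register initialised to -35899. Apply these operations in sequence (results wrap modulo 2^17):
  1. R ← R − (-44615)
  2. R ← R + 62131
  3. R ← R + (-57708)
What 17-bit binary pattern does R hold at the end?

00011001101010011

Start: R = -35899 = 10111001111000101.
R = -35899 − (-44615) = 8716 = 00010001000001100
R = 8716 + 62131 = 70847; wraps to -60225 = 10001010010111111
R = -60225 + (-57708) = -117933; wraps to 13139 = 00011001101010011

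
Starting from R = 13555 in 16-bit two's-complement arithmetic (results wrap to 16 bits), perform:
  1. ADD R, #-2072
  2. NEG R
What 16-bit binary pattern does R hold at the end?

Start: R = 13555 = 0011010011110011.
R = 13555 + (-2072) = 11483 = 0010110011011011
R = −(11483) = -11483 = 1101001100100101

1101001100100101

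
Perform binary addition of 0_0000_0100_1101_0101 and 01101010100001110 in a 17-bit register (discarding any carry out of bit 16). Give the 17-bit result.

  00000010011010101
+ 01101010100001110
= 01101100111100011

01101100111100011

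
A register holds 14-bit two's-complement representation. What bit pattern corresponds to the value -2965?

|-2965| = 2965 = 00101110010101 in 14 bits.
Invert the bits: 11010001101010. Add 1: 11010001101011.
Check: 11010001101011 reads as 13419 − 16384 = -2965.

11010001101011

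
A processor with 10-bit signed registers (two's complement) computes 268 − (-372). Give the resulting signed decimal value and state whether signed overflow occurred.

-384; overflow

268 → 0100001100
-372 → 1010001100
Subtract via negate-and-add: invert 1010001100 + 1 = 0101110100 (i.e. 372).
  0100001100
+ 0101110100
= 1010000000
Result 1010000000: MSB = 1 → 640 − 1024 = -384.
Both addends (after negating the subtrahend) are non-negative but the stored result is negative: signed overflow. The true value 268 − (-372) = 640 lies outside [-512, 511].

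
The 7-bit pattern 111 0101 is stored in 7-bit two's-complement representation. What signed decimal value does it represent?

MSB is 1, so the value is negative.
Invert: 0001010. Add 1: 0001011 = 11. So the value is −11.

-11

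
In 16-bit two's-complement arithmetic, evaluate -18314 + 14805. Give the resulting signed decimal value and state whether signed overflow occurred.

-3509; no overflow

-18314 → 1011100001110110
14805 → 0011100111010101
  1011100001110110
+ 0011100111010101
= 1111001001001011
Result 1111001001001011: MSB = 1 → 62027 − 65536 = -3509.
Addends have opposite signs, so signed overflow cannot occur.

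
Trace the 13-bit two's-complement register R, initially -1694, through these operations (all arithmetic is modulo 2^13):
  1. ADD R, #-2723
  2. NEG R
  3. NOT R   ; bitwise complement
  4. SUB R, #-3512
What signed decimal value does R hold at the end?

-906

Start: R = -1694 = 1100101100010.
R = -1694 + (-2723) = -4417; wraps to 3775 = 0111010111111
R = −(3775) = -3775 = 1000101000001
R = NOT 1000101000001 = 0111010111110 = 3774
R = 3774 − (-3512) = 7286; wraps to -906 = 1110001110110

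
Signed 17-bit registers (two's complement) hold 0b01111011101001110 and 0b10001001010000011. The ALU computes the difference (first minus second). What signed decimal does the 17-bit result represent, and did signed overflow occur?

0b01111011101001110 → 01111011101001110 = 63310 (signed)
0b10001001010000011 → 10001001010000011 = -60797 (signed)
Subtract via negate-and-add: invert 10001001010000011 + 1 = 01110110101111101 (i.e. 60797).
  01111011101001110
+ 01110110101111101
= 11110010011001011
Result 11110010011001011: MSB = 1 → 124107 − 131072 = -6965.
Both addends (after negating the subtrahend) are non-negative but the stored result is negative: signed overflow. The true value 63310 − (-60797) = 124107 lies outside [-65536, 65535].

-6965; overflow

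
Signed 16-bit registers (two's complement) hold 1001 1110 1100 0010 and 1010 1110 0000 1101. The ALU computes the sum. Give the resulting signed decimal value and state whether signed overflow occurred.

1001 1110 1100 0010 → 1001111011000010 = -24894 (signed)
1010 1110 0000 1101 → 1010111000001101 = -20979 (signed)
  1001111011000010
+ 1010111000001101
= 0100110011001111  (discard carry-out 1)
Result 0100110011001111: MSB = 0 → value 19663.
Both addends are negative but the stored result is non-negative: signed overflow. The true value -24894 + (-20979) = -45873 lies outside [-32768, 32767].

19663; overflow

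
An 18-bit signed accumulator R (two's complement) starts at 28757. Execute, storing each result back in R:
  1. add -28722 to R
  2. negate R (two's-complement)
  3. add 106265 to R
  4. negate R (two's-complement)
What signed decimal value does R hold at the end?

-106230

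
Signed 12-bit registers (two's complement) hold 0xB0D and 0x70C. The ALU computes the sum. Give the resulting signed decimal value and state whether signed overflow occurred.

537; no overflow

0xB0D = 101100001101 = -1267 (signed)
0x70C = 011100001100 = 1804 (signed)
  101100001101
+ 011100001100
= 001000011001  (discard carry-out 1)
Result 001000011001: MSB = 0 → value 537.
Addends have opposite signs, so signed overflow cannot occur.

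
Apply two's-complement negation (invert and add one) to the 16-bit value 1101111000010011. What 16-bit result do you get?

Invert: 0010000111101100. Add 1: 0010000111101101.
Check: 1101111000010011 = -8685, 0010000111101101 = 8685.

0010000111101101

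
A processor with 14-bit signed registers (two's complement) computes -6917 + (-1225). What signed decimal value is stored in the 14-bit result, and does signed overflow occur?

-6917 → 10010011111011
-1225 → 11101100110111
  10010011111011
+ 11101100110111
= 10000000110010  (discard carry-out 1)
Result 10000000110010: MSB = 1 → 8242 − 16384 = -8142.
Both addends are negative and so is the stored result: no signed overflow.

-8142; no overflow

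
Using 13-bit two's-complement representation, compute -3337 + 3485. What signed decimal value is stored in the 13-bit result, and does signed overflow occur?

-3337 → 1001011110111
3485 → 0110110011101
  1001011110111
+ 0110110011101
= 0000010010100  (discard carry-out 1)
Result 0000010010100: MSB = 0 → value 148.
Addends have opposite signs, so signed overflow cannot occur.

148; no overflow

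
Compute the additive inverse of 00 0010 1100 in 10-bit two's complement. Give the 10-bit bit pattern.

Invert: 1111010011. Add 1: 1111010100.
Check: 0000101100 = 44, 1111010100 = -44.

1111010100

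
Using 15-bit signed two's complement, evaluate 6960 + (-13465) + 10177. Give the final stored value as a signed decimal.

6960 + (-13465) = -6505 (110011010010111)
-6505 + 10177 = 3672 (000111001011000)

3672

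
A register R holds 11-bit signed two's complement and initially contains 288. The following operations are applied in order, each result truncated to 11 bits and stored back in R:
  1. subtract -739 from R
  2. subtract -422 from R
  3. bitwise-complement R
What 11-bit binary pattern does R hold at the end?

01001010110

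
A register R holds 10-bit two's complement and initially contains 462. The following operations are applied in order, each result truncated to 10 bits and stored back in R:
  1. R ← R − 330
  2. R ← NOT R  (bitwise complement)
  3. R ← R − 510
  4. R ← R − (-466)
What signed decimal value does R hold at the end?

Start: R = 462 = 0111001110.
R = 462 − 330 = 132 = 0010000100
R = NOT 0010000100 = 1101111011 = -133
R = -133 − 510 = -643; wraps to 381 = 0101111101
R = 381 − (-466) = 847; wraps to -177 = 1101001111

-177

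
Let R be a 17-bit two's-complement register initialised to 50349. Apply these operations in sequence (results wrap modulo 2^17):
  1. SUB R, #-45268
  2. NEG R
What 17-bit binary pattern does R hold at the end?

01000101001111111

Start: R = 50349 = 01100010010101101.
R = 50349 − (-45268) = 95617; wraps to -35455 = 10111010110000001
R = −(-35455) = 35455 = 01000101001111111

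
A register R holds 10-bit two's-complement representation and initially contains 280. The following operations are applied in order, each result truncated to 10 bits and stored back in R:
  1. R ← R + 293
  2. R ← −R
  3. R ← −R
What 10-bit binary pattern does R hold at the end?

1000111101

Start: R = 280 = 0100011000.
R = 280 + 293 = 573; wraps to -451 = 1000111101
R = −(-451) = 451 = 0111000011
R = −(451) = -451 = 1000111101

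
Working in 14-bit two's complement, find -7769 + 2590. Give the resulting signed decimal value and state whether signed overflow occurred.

-5179; no overflow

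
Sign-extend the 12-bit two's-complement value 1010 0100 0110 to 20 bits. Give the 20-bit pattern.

MSB of 101001000110 is 1; replicate it into the new high bits.
11111111|101001000110 → 11111111101001000110 (still -1466).

11111111101001000110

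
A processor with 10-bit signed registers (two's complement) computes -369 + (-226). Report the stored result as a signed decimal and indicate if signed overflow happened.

429; overflow

-369 → 1010001111
-226 → 1100011110
  1010001111
+ 1100011110
= 0110101101  (discard carry-out 1)
Result 0110101101: MSB = 0 → value 429.
Both addends are negative but the stored result is non-negative: signed overflow. The true value -369 + (-226) = -595 lies outside [-512, 511].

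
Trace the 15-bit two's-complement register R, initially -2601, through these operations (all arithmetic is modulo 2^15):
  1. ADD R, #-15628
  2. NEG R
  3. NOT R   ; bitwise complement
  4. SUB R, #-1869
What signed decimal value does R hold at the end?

Start: R = -2601 = 111010111010111.
R = -2601 + (-15628) = -18229; wraps to 14539 = 011100011001011
R = −(14539) = -14539 = 100011100110101
R = NOT 100011100110101 = 011100011001010 = 14538
R = 14538 − (-1869) = 16407; wraps to -16361 = 100000000010111

-16361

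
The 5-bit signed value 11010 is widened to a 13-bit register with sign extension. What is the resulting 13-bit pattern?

1111111111010

MSB of 11010 is 1; replicate it into the new high bits.
11111111|11010 → 1111111111010 (still -6).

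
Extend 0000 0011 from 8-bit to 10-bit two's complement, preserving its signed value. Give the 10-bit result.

MSB of 00000011 is 0; replicate it into the new high bits.
00|00000011 → 0000000011 (still 3).

0000000011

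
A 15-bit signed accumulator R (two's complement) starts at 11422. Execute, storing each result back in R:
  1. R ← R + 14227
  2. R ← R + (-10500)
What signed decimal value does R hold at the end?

15149

Start: R = 11422 = 010110010011110.
R = 11422 + 14227 = 25649; wraps to -7119 = 110010000110001
R = -7119 + (-10500) = -17619; wraps to 15149 = 011101100101101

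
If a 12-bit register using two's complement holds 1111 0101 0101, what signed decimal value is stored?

-171

MSB is 1, so the value is negative.
Unsigned reading: 3925. Subtract 2^12 = 4096: 3925 − 4096 = -171.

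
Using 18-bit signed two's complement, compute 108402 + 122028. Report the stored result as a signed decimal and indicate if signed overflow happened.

-31714; overflow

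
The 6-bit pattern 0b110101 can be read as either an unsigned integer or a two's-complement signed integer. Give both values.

Unsigned: 110101 = 53.
Signed: MSB=1 → 53 − 64 = -11.

unsigned = 53, signed = -11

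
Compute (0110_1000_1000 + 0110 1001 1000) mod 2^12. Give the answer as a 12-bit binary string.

  011010001000
+ 011010011000
= 110100100000

110100100000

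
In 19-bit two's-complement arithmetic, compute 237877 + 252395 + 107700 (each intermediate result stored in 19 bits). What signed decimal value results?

73684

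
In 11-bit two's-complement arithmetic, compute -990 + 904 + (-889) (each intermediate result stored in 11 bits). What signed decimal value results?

-975

-990 + 904 = -86 (11110101010)
-86 + (-889) = -975 (10000110001)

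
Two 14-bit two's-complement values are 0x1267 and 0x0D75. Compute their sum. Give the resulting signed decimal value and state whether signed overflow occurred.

8156; no overflow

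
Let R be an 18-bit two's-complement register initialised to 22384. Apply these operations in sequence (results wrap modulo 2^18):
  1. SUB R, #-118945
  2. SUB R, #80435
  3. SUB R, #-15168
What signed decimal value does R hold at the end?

76062

Start: R = 22384 = 000101011101110000.
R = 22384 − (-118945) = 141329; wraps to -120815 = 100010100000010001
R = -120815 − 80435 = -201250; wraps to 60894 = 001110110111011110
R = 60894 − (-15168) = 76062 = 010010100100011110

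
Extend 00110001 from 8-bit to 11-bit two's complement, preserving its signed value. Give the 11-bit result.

MSB of 00110001 is 0; replicate it into the new high bits.
000|00110001 → 00000110001 (still 49).

00000110001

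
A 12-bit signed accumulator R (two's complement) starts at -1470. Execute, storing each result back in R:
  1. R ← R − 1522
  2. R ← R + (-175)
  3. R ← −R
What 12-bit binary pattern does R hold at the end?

110001011111

Start: R = -1470 = 101001000010.
R = -1470 − 1522 = -2992; wraps to 1104 = 010001010000
R = 1104 + (-175) = 929 = 001110100001
R = −(929) = -929 = 110001011111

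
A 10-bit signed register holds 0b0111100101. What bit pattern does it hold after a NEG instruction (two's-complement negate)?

1000011011

Invert: 1000011010. Add 1: 1000011011.
Check: 0111100101 = 485, 1000011011 = -485.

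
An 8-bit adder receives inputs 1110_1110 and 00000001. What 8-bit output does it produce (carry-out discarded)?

  11101110
+ 00000001
= 11101111

11101111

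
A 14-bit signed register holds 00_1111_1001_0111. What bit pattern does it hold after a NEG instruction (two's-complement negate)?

11000001101001

Invert: 11000001101000. Add 1: 11000001101001.
Check: 00111110010111 = 3991, 11000001101001 = -3991.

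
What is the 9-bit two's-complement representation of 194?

194 is non-negative, so write it directly in 9 bits: 011000010.

011000010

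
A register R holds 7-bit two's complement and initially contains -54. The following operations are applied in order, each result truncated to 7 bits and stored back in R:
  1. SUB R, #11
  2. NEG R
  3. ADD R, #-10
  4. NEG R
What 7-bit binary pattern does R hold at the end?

Start: R = -54 = 1001010.
R = -54 − 11 = -65; wraps to 63 = 0111111
R = −(63) = -63 = 1000001
R = -63 + (-10) = -73; wraps to 55 = 0110111
R = −(55) = -55 = 1001001

1001001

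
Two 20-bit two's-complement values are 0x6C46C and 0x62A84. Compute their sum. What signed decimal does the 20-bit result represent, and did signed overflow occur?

-200976; overflow

0x6C46C = 01101100010001101100 = 443500 (signed)
0x62A84 = 01100010101010000100 = 404100 (signed)
  01101100010001101100
+ 01100010101010000100
= 11001110111011110000
Result 11001110111011110000: MSB = 1 → 847600 − 1048576 = -200976.
Both addends are non-negative but the stored result is negative: signed overflow. The true value 443500 + 404100 = 847600 lies outside [-524288, 524287].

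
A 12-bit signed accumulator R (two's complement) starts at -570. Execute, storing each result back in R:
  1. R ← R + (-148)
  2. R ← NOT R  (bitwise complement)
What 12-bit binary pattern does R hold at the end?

001011001101

Start: R = -570 = 110111000110.
R = -570 + (-148) = -718 = 110100110010
R = NOT 110100110010 = 001011001101 = 717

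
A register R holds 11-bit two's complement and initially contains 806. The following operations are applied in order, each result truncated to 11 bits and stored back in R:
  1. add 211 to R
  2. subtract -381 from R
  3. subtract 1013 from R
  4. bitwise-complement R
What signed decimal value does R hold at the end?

Start: R = 806 = 01100100110.
R = 806 + 211 = 1017 = 01111111001
R = 1017 − (-381) = 1398; wraps to -650 = 10101110110
R = -650 − 1013 = -1663; wraps to 385 = 00110000001
R = NOT 00110000001 = 11001111110 = -386

-386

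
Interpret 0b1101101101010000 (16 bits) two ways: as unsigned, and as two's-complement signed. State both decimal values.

unsigned = 56144, signed = -9392

Unsigned: 1101101101010000 = 56144.
Signed: MSB=1 → 56144 − 65536 = -9392.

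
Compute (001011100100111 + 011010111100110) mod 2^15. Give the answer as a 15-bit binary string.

100110100001101

  001011100100111
+ 011010111100110
= 100110100001101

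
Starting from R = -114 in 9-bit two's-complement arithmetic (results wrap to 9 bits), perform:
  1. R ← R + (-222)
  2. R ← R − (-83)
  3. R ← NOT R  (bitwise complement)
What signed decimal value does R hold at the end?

252

Start: R = -114 = 110001110.
R = -114 + (-222) = -336; wraps to 176 = 010110000
R = 176 − (-83) = 259; wraps to -253 = 100000011
R = NOT 100000011 = 011111100 = 252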